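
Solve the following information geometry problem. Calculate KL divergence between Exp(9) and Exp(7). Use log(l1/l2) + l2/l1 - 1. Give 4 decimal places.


KL divergence for exponential family:
KL = log(l1/l2) + l2/l1 - 1.
log(9/7) = 0.251314.
7/9 = 0.777778.
KL = 0.251314 + 0.777778 - 1 = 0.0291

0.0291


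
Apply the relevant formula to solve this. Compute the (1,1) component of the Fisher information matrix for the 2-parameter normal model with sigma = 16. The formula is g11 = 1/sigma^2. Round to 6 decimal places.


For the 2-parameter normal family, the Fisher metric has:
  g11 = 1/sigma^2, g22 = 2/sigma^2.
sigma = 16, sigma^2 = 256.
g11 = 0.003906

0.003906


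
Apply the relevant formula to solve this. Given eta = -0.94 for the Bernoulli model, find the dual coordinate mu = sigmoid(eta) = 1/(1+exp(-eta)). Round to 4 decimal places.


Dual coordinate (expectation parameter) for Bernoulli:
mu = 1/(1+exp(-eta)).
eta = -0.94.
exp(-eta) = exp(0.94) = 2.559981.
mu = 1/(1+2.559981) = 0.2809

0.2809


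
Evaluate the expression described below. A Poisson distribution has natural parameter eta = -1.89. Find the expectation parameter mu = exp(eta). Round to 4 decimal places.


Expectation parameter for Poisson exponential family:
mu = exp(eta).
eta = -1.89.
mu = exp(-1.89) = 0.1511

0.1511


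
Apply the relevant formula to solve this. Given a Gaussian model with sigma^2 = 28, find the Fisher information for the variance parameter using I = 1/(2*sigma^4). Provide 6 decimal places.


Fisher information for variance: I(sigma^2) = 1/(2*sigma^4).
sigma^2 = 28, so sigma^4 = 784.
I = 1/(2*784) = 1/1568 = 0.000638

0.000638


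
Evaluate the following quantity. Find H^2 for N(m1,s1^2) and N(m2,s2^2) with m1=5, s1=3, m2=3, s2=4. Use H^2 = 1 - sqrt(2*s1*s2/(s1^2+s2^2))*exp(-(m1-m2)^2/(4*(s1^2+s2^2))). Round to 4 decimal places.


Squared Hellinger distance for Gaussians:
H^2 = 1 - sqrt(2*s1*s2/(s1^2+s2^2)) * exp(-(m1-m2)^2/(4*(s1^2+s2^2))).
s1^2 = 9, s2^2 = 16, s1^2+s2^2 = 25.
sqrt(2*3*4/(25)) = 0.979796.
(m1-m2)^2 = (2)^2 = 4.
exp(-4/(4*25)) = exp(-0.04) = 0.960789.
H^2 = 1 - 0.979796*0.960789 = 0.0586

0.0586


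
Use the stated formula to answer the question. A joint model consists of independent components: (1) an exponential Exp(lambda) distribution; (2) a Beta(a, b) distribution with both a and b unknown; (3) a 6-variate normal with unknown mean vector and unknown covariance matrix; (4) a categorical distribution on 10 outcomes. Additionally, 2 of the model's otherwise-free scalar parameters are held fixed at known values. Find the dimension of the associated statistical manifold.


The dimension of a statistical manifold equals the number of free
(independent) real parameters of the model. For a product of independent
blocks the parameter counts add.
- exponential (lambda): 1.
- Beta (a, b): 2.
- 6-variate normal: 6 (mean) + 6*7/2 = 21 (symmetric covariance) = 27.
- categorical on 10 outcomes (probabilities sum to 1): 10-1 = 9.
Total = 1 + 2 + 27 + 9 = 39.
2 parameter(s) fixed at known values: 39 - 2 = 37.
Dimension = 37

37


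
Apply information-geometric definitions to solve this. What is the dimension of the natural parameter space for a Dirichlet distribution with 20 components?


Exponential family dimension calculation:
Dirichlet with 20 components has 20 natural parameters.

20


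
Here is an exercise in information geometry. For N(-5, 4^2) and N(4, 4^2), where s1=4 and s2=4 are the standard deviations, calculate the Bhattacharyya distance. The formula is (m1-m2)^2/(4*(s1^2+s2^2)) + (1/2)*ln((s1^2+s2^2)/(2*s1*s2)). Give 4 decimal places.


Bhattacharyya distance between two Gaussians:
DB = (m1-m2)^2/(4*(s1^2+s2^2)) + (1/2)*ln((s1^2+s2^2)/(2*s1*s2)).
(m1-m2)^2 = (-9)^2 = 81.
s1^2+s2^2 = 16 + 16 = 32.
term1 = 81/128 = 0.632812.
term2 = 0.5*ln(32/32.0) = 0.0.
DB = 0.632812 + 0.0 = 0.6328

0.6328


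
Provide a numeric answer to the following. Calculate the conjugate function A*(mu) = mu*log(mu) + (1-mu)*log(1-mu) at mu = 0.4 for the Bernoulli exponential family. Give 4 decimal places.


Legendre transform for Bernoulli:
A*(mu) = mu*log(mu) + (1-mu)*log(1-mu).
mu = 0.4, 1-mu = 0.6.
mu*log(mu) = 0.4*log(0.4) = -0.366516.
(1-mu)*log(1-mu) = 0.6*log(0.6) = -0.306495.
A* = -0.366516 + -0.306495 = -0.6730

-0.6730


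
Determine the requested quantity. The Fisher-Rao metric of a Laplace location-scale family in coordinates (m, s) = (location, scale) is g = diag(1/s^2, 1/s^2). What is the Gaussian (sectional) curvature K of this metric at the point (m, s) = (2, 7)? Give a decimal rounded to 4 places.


The metric has the form g = (A dm^2 + B ds^2)/s^2 with A = 1, B = 1.
Substitute u = sqrt(A/B)*m: g = B*(du^2 + ds^2)/s^2, i.e. B times the
Poincare upper half-plane metric, which has constant Gaussian curvature -1.
Scaling a 2D metric by a constant c divides the Gaussian curvature by c,
so K = -1/B = -1/(1) = -1.0000 everywhere (the point (m, s) = (2, 7) is irrelevant:
the curvature is constant).
The requested Gaussian curvature is K = -1.0000.

-1.0000


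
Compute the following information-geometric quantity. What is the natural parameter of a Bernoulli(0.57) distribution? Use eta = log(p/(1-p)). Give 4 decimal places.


Natural parameter for Bernoulli: eta = log(p/(1-p)).
p = 0.57, 1-p = 0.43.
p/(1-p) = 1.325581.
eta = log(1.325581) = 0.2819

0.2819


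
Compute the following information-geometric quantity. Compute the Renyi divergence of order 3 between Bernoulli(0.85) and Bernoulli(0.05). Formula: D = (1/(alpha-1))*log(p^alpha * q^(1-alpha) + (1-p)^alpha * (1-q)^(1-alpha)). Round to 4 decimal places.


Renyi divergence of order alpha between Bernoulli distributions:
D = (1/(alpha-1))*log(p^alpha * q^(1-alpha) + (1-p)^alpha * (1-q)^(1-alpha)).
alpha = 3, p = 0.85, q = 0.05.
p^alpha * q^(1-alpha) = 0.85^3 * 0.05^-2 = 245.65.
(1-p)^alpha * (1-q)^(1-alpha) = 0.15^3 * 0.95^-2 = 0.00374.
sum = 245.65 + 0.00374 = 245.65374.
D = (1/2)*log(245.65374) = 2.7520

2.7520


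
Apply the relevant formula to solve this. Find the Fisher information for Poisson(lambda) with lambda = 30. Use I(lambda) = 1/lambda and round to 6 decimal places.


Fisher information for Poisson: I(lambda) = 1/lambda.
lambda = 30.
I(lambda) = 1/30 = 0.033333

0.033333


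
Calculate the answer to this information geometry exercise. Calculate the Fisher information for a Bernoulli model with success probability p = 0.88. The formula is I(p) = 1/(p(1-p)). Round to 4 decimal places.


For Bernoulli(p), Fisher information is I(p) = 1/(p*(1-p)).
p = 0.88, 1-p = 0.12.
p*(1-p) = 0.1056.
I(p) = 1/0.1056 = 9.4697

9.4697


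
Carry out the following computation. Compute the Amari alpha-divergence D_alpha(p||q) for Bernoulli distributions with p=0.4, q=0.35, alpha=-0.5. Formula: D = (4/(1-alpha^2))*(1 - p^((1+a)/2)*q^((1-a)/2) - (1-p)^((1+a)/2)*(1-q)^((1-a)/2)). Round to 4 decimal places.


Amari alpha-divergence:
D = (4/(1-alpha^2))*(1 - p^((1+a)/2)*q^((1-a)/2) - (1-p)^((1+a)/2)*(1-q)^((1-a)/2)).
alpha = -0.5, p = 0.4, q = 0.35.
e1 = (1+alpha)/2 = 0.25, e2 = (1-alpha)/2 = 0.75.
t1 = p^e1 * q^e2 = 0.4^0.25 * 0.35^0.75 = 0.361881.
t2 = (1-p)^e1 * (1-q)^e2 = 0.6^0.25 * 0.65^0.75 = 0.637122.
4/(1-alpha^2) = 5.333333.
D = 5.333333*(1 - 0.361881 - 0.637122) = 0.0053

0.0053


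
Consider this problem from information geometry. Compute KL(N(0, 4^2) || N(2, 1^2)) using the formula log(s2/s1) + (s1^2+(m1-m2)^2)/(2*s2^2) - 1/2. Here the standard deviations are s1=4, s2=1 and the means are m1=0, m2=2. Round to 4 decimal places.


KL divergence between normal distributions:
KL = log(s2/s1) + (s1^2 + (m1-m2)^2)/(2*s2^2) - 1/2.
log(1/4) = -1.386294.
(4^2 + (0-2)^2)/(2*1^2) = (16 + 4)/2 = 10.0.
KL = -1.386294 + 10.0 - 0.5 = 8.1137

8.1137


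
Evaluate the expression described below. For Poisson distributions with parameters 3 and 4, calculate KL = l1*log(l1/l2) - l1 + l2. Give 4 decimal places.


KL divergence for Poisson:
KL = l1*log(l1/l2) - l1 + l2.
l1 = 3, l2 = 4.
log(3/4) = -0.287682.
l1*log(l1/l2) = 3 * -0.287682 = -0.863046.
KL = -0.863046 - 3 + 4 = 0.1370

0.1370


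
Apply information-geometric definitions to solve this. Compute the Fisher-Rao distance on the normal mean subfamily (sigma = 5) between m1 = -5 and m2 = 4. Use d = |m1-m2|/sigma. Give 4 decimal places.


On the fixed-variance normal subfamily, geodesic distance = |m1-m2|/sigma.
|-5 - 4| = 9.
sigma = 5.
d = 9/5 = 1.8000

1.8000


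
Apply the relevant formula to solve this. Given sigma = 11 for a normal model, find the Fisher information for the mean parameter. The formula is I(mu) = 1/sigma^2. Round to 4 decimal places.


The Fisher information for the mean of a normal distribution is I(mu) = 1/sigma^2.
sigma = 11, so sigma^2 = 121.
I(mu) = 1/121 = 0.0083

0.0083


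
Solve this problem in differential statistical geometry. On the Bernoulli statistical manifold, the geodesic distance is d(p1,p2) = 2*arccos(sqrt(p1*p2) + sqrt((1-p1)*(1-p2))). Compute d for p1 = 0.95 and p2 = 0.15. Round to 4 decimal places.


Geodesic distance on Bernoulli manifold:
d(p1,p2) = 2*arccos(sqrt(p1*p2) + sqrt((1-p1)*(1-p2))).
sqrt(p1*p2) = sqrt(0.95*0.15) = 0.377492.
sqrt((1-p1)*(1-p2)) = sqrt(0.05*0.85) = 0.206155.
arg = 0.377492 + 0.206155 = 0.583647.
d = 2*arccos(0.583647) = 1.8952

1.8952


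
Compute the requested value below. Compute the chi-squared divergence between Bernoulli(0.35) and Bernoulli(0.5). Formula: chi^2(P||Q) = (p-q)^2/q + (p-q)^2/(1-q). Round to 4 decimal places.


Chi-squared divergence between Bernoulli distributions:
chi^2 = (p-q)^2/q + (p-q)^2/(1-q).
p = 0.35, q = 0.5, p-q = -0.15.
(p-q)^2 = 0.0225.
term1 = 0.0225/0.5 = 0.045.
term2 = 0.0225/0.5 = 0.045.
chi^2 = 0.045 + 0.045 = 0.0900

0.0900


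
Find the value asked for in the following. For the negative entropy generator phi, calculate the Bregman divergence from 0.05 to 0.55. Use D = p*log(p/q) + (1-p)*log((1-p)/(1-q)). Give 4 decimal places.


Bregman divergence with negative entropy generator:
D = p*log(p/q) + (1-p)*log((1-p)/(1-q)).
p = 0.05, q = 0.55.
p*log(p/q) = 0.05*log(0.05/0.55) = -0.119895.
(1-p)*log((1-p)/(1-q)) = 0.95*log(0.95/0.45) = 0.709854.
D = -0.119895 + 0.709854 = 0.5900

0.5900


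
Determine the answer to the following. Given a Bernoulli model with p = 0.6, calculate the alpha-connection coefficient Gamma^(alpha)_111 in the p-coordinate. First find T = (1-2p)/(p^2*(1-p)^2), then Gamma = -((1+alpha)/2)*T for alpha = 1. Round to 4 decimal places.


Skewness (Amari-Chentsov) tensor: T = (1-2p)/(p^2*(1-p)^2).
p = 0.6, 1-2p = -0.2, p^2 = 0.36, (1-p)^2 = 0.16.
T = -0.2/(0.36 * 0.16) = -3.472222.
In the p-coordinate, Gamma^(alpha) = Gamma^(0) - (alpha/2)*T with Gamma^(0) = (1/2)*g'(p) = -T/2,
so Gamma^(alpha) = -((1+alpha)/2)*T.
alpha = 1, -(1+alpha)/2 = -1.0.
Gamma = -1.0 * -3.472222 = 3.4722

3.4722


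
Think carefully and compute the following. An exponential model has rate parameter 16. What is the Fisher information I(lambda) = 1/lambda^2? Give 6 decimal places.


Fisher information for exponential: I(lambda) = 1/lambda^2.
lambda = 16, lambda^2 = 256.
I = 1/256 = 0.003906

0.003906


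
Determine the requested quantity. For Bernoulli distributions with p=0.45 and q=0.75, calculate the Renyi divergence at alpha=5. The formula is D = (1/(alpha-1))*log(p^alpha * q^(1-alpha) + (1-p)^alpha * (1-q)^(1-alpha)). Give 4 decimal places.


Renyi divergence of order alpha between Bernoulli distributions:
D = (1/(alpha-1))*log(p^alpha * q^(1-alpha) + (1-p)^alpha * (1-q)^(1-alpha)).
alpha = 5, p = 0.45, q = 0.75.
p^alpha * q^(1-alpha) = 0.45^5 * 0.75^-4 = 0.05832.
(1-p)^alpha * (1-q)^(1-alpha) = 0.55^5 * 0.25^-4 = 12.88408.
sum = 0.05832 + 12.88408 = 12.9424.
D = (1/4)*log(12.9424) = 0.6401

0.6401


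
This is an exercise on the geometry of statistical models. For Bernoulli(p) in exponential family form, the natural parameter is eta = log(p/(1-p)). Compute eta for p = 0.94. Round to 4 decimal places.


Natural parameter for Bernoulli: eta = log(p/(1-p)).
p = 0.94, 1-p = 0.06.
p/(1-p) = 15.666667.
eta = log(15.666667) = 2.7515

2.7515


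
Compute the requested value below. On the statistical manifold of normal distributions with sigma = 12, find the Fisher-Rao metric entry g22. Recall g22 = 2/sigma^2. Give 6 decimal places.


For the 2-parameter normal family, the Fisher metric has:
  g11 = 1/sigma^2, g22 = 2/sigma^2.
sigma = 12, sigma^2 = 144.
g22 = 0.013889

0.013889


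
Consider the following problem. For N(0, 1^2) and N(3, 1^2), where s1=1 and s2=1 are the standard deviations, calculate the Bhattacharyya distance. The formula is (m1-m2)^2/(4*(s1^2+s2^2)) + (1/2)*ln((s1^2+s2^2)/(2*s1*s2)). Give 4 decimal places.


Bhattacharyya distance between two Gaussians:
DB = (m1-m2)^2/(4*(s1^2+s2^2)) + (1/2)*ln((s1^2+s2^2)/(2*s1*s2)).
(m1-m2)^2 = (-3)^2 = 9.
s1^2+s2^2 = 1 + 1 = 2.
term1 = 9/8 = 1.125.
term2 = 0.5*ln(2/2.0) = 0.0.
DB = 1.125 + 0.0 = 1.1250

1.1250


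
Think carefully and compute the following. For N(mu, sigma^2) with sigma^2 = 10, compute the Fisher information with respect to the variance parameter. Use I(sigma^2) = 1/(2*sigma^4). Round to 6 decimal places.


Fisher information for variance: I(sigma^2) = 1/(2*sigma^4).
sigma^2 = 10, so sigma^4 = 100.
I = 1/(2*100) = 1/200 = 0.005000

0.005000


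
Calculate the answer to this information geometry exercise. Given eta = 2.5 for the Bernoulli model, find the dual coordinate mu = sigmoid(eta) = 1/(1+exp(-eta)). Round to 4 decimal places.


Dual coordinate (expectation parameter) for Bernoulli:
mu = 1/(1+exp(-eta)).
eta = 2.5.
exp(-eta) = exp(-2.5) = 0.082085.
mu = 1/(1+0.082085) = 0.9241

0.9241


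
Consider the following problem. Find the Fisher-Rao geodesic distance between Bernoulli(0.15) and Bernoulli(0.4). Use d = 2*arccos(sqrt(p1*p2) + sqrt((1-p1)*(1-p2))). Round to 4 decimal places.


Geodesic distance on Bernoulli manifold:
d(p1,p2) = 2*arccos(sqrt(p1*p2) + sqrt((1-p1)*(1-p2))).
sqrt(p1*p2) = sqrt(0.15*0.4) = 0.244949.
sqrt((1-p1)*(1-p2)) = sqrt(0.85*0.6) = 0.714143.
arg = 0.244949 + 0.714143 = 0.959092.
d = 2*arccos(0.959092) = 0.5740

0.5740


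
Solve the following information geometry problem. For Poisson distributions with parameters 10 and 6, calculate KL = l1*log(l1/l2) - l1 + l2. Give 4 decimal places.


KL divergence for Poisson:
KL = l1*log(l1/l2) - l1 + l2.
l1 = 10, l2 = 6.
log(10/6) = 0.510826.
l1*log(l1/l2) = 10 * 0.510826 = 5.108256.
KL = 5.108256 - 10 + 6 = 1.1083

1.1083


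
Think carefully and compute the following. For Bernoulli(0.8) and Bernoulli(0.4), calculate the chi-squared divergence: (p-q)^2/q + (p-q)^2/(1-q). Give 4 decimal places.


Chi-squared divergence between Bernoulli distributions:
chi^2 = (p-q)^2/q + (p-q)^2/(1-q).
p = 0.8, q = 0.4, p-q = 0.4.
(p-q)^2 = 0.16.
term1 = 0.16/0.4 = 0.4.
term2 = 0.16/0.6 = 0.266667.
chi^2 = 0.4 + 0.266667 = 0.6667

0.6667


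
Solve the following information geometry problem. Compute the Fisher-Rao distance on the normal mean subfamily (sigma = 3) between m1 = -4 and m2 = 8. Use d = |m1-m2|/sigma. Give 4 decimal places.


On the fixed-variance normal subfamily, geodesic distance = |m1-m2|/sigma.
|-4 - 8| = 12.
sigma = 3.
d = 12/3 = 4.0000

4.0000


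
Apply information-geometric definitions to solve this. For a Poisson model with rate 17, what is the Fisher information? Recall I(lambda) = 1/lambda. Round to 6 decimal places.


Fisher information for Poisson: I(lambda) = 1/lambda.
lambda = 17.
I(lambda) = 1/17 = 0.058824

0.058824


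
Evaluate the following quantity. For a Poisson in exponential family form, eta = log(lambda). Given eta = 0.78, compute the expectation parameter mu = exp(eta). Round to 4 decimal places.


Expectation parameter for Poisson exponential family:
mu = exp(eta).
eta = 0.78.
mu = exp(0.78) = 2.1815

2.1815


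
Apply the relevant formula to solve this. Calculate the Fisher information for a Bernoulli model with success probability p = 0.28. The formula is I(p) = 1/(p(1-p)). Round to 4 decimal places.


For Bernoulli(p), Fisher information is I(p) = 1/(p*(1-p)).
p = 0.28, 1-p = 0.72.
p*(1-p) = 0.2016.
I(p) = 1/0.2016 = 4.9603

4.9603


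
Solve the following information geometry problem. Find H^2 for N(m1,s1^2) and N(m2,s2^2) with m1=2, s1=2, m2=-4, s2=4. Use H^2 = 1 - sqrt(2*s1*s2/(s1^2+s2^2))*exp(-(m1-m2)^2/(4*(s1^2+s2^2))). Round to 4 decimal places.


Squared Hellinger distance for Gaussians:
H^2 = 1 - sqrt(2*s1*s2/(s1^2+s2^2)) * exp(-(m1-m2)^2/(4*(s1^2+s2^2))).
s1^2 = 4, s2^2 = 16, s1^2+s2^2 = 20.
sqrt(2*2*4/(20)) = 0.894427.
(m1-m2)^2 = (6)^2 = 36.
exp(-36/(4*20)) = exp(-0.45) = 0.637628.
H^2 = 1 - 0.894427*0.637628 = 0.4297

0.4297


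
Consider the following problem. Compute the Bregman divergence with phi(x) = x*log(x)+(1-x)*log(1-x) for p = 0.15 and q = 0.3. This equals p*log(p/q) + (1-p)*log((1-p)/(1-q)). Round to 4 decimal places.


Bregman divergence with negative entropy generator:
D = p*log(p/q) + (1-p)*log((1-p)/(1-q)).
p = 0.15, q = 0.3.
p*log(p/q) = 0.15*log(0.15/0.3) = -0.103972.
(1-p)*log((1-p)/(1-q)) = 0.85*log(0.85/0.7) = 0.165033.
D = -0.103972 + 0.165033 = 0.0611

0.0611


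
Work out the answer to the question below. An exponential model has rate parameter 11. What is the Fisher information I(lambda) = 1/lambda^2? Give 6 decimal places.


Fisher information for exponential: I(lambda) = 1/lambda^2.
lambda = 11, lambda^2 = 121.
I = 1/121 = 0.008264

0.008264


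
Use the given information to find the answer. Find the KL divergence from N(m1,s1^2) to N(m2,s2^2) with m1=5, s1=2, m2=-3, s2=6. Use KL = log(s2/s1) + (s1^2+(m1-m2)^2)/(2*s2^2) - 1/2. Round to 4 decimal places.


KL divergence between normal distributions:
KL = log(s2/s1) + (s1^2 + (m1-m2)^2)/(2*s2^2) - 1/2.
log(6/2) = 1.098612.
(2^2 + (5--3)^2)/(2*6^2) = (4 + 64)/72 = 0.944444.
KL = 1.098612 + 0.944444 - 0.5 = 1.5431

1.5431


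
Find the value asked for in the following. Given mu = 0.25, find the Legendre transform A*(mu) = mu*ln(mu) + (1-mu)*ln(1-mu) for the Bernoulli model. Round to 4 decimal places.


Legendre transform for Bernoulli:
A*(mu) = mu*log(mu) + (1-mu)*log(1-mu).
mu = 0.25, 1-mu = 0.75.
mu*log(mu) = 0.25*log(0.25) = -0.346574.
(1-mu)*log(1-mu) = 0.75*log(0.75) = -0.215762.
A* = -0.346574 + -0.215762 = -0.5623

-0.5623


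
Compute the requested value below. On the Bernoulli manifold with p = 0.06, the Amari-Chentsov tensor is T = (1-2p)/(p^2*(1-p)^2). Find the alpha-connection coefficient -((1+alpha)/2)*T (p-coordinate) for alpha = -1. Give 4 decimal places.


Skewness (Amari-Chentsov) tensor: T = (1-2p)/(p^2*(1-p)^2).
p = 0.06, 1-2p = 0.88, p^2 = 0.0036, (1-p)^2 = 0.8836.
T = 0.88/(0.0036 * 0.8836) = 276.646044.
In the p-coordinate, Gamma^(alpha) = Gamma^(0) - (alpha/2)*T with Gamma^(0) = (1/2)*g'(p) = -T/2,
so Gamma^(alpha) = -((1+alpha)/2)*T.
alpha = -1, -(1+alpha)/2 = 0.0.
Gamma = 0.0 * 276.646044 = 0.0000

0.0000


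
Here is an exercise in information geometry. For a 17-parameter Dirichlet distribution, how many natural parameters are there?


Exponential family dimension calculation:
Dirichlet with 17 components has 17 natural parameters.

17


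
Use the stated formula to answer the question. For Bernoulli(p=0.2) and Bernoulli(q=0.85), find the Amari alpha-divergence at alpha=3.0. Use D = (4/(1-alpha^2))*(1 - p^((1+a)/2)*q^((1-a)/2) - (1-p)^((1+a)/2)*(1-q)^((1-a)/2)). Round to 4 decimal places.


Amari alpha-divergence:
D = (4/(1-alpha^2))*(1 - p^((1+a)/2)*q^((1-a)/2) - (1-p)^((1+a)/2)*(1-q)^((1-a)/2)).
alpha = 3.0, p = 0.2, q = 0.85.
e1 = (1+alpha)/2 = 2.0, e2 = (1-alpha)/2 = -1.0.
t1 = p^e1 * q^e2 = 0.2^2.0 * 0.85^-1.0 = 0.047059.
t2 = (1-p)^e1 * (1-q)^e2 = 0.8^2.0 * 0.15^-1.0 = 4.266667.
4/(1-alpha^2) = -0.5.
D = -0.5*(1 - 0.047059 - 4.266667) = 1.6569

1.6569


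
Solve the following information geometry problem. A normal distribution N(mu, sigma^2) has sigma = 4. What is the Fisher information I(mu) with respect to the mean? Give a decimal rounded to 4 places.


The Fisher information for the mean of a normal distribution is I(mu) = 1/sigma^2.
sigma = 4, so sigma^2 = 16.
I(mu) = 1/16 = 0.0625

0.0625


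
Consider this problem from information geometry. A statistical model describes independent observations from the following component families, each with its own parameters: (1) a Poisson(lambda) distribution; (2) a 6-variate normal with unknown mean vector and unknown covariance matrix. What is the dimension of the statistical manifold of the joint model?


The dimension of a statistical manifold equals the number of free
(independent) real parameters of the model. For a product of independent
blocks the parameter counts add.
- Poisson (lambda): 1.
- 6-variate normal: 6 (mean) + 6*7/2 = 21 (symmetric covariance) = 27.
Total = 1 + 27 = 28.
Dimension = 28

28


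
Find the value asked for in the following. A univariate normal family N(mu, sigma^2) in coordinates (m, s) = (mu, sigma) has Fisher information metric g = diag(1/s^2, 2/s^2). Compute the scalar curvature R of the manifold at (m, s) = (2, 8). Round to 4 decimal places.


The metric has the form g = (A dm^2 + B ds^2)/s^2 with A = 1, B = 2.
Substitute u = sqrt(A/B)*m: g = B*(du^2 + ds^2)/s^2, i.e. B times the
Poincare upper half-plane metric, which has constant Gaussian curvature -1.
Scaling a 2D metric by a constant c divides the Gaussian curvature by c,
so K = -1/B = -1/(2) = -0.5000 everywhere (the point (m, s) = (2, 8) is irrelevant:
the curvature is constant).
Scalar curvature in dimension 2: R = 2K = -2/(2) = -1.0000.

-1.0000


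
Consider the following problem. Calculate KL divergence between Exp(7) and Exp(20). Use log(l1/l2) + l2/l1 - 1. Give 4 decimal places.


KL divergence for exponential family:
KL = log(l1/l2) + l2/l1 - 1.
log(7/20) = -1.049822.
20/7 = 2.857143.
KL = -1.049822 + 2.857143 - 1 = 0.8073

0.8073


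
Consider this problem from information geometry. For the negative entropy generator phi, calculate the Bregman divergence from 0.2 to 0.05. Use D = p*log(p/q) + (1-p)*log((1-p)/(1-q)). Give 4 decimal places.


Bregman divergence with negative entropy generator:
D = p*log(p/q) + (1-p)*log((1-p)/(1-q)).
p = 0.2, q = 0.05.
p*log(p/q) = 0.2*log(0.2/0.05) = 0.277259.
(1-p)*log((1-p)/(1-q)) = 0.8*log(0.8/0.95) = -0.13748.
D = 0.277259 + -0.13748 = 0.1398

0.1398


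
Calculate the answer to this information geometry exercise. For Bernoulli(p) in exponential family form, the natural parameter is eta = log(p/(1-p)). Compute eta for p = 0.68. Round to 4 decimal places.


Natural parameter for Bernoulli: eta = log(p/(1-p)).
p = 0.68, 1-p = 0.32.
p/(1-p) = 2.125.
eta = log(2.125) = 0.7538

0.7538


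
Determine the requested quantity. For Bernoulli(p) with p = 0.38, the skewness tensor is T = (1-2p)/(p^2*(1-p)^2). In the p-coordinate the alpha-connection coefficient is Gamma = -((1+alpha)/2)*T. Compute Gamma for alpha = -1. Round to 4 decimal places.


Skewness (Amari-Chentsov) tensor: T = (1-2p)/(p^2*(1-p)^2).
p = 0.38, 1-2p = 0.24, p^2 = 0.1444, (1-p)^2 = 0.3844.
T = 0.24/(0.1444 * 0.3844) = 4.323751.
In the p-coordinate, Gamma^(alpha) = Gamma^(0) - (alpha/2)*T with Gamma^(0) = (1/2)*g'(p) = -T/2,
so Gamma^(alpha) = -((1+alpha)/2)*T.
alpha = -1, -(1+alpha)/2 = 0.0.
Gamma = 0.0 * 4.323751 = 0.0000

0.0000


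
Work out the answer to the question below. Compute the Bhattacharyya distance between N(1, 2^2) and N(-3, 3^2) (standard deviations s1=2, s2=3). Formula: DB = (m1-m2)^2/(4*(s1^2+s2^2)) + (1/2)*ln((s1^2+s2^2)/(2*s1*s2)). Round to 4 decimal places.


Bhattacharyya distance between two Gaussians:
DB = (m1-m2)^2/(4*(s1^2+s2^2)) + (1/2)*ln((s1^2+s2^2)/(2*s1*s2)).
(m1-m2)^2 = (4)^2 = 16.
s1^2+s2^2 = 4 + 9 = 13.
term1 = 16/52 = 0.307692.
term2 = 0.5*ln(13/12.0) = 0.040021.
DB = 0.307692 + 0.040021 = 0.3477

0.3477


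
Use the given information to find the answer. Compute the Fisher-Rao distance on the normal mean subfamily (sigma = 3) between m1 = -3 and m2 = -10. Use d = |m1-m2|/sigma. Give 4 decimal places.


On the fixed-variance normal subfamily, geodesic distance = |m1-m2|/sigma.
|-3 - -10| = 7.
sigma = 3.
d = 7/3 = 2.3333

2.3333


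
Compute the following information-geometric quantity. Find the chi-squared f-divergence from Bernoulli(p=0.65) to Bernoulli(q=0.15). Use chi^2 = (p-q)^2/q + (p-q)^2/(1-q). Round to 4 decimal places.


Chi-squared divergence between Bernoulli distributions:
chi^2 = (p-q)^2/q + (p-q)^2/(1-q).
p = 0.65, q = 0.15, p-q = 0.5.
(p-q)^2 = 0.25.
term1 = 0.25/0.15 = 1.666667.
term2 = 0.25/0.85 = 0.294118.
chi^2 = 1.666667 + 0.294118 = 1.9608

1.9608


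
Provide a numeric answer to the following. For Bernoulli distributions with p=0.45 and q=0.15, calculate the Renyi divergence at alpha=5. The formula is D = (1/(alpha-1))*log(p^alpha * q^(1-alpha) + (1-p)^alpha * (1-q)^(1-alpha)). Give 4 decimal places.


Renyi divergence of order alpha between Bernoulli distributions:
D = (1/(alpha-1))*log(p^alpha * q^(1-alpha) + (1-p)^alpha * (1-q)^(1-alpha)).
alpha = 5, p = 0.45, q = 0.15.
p^alpha * q^(1-alpha) = 0.45^5 * 0.15^-4 = 36.45.
(1-p)^alpha * (1-q)^(1-alpha) = 0.55^5 * 0.85^-4 = 0.096413.
sum = 36.45 + 0.096413 = 36.546413.
D = (1/4)*log(36.546413) = 0.8996

0.8996


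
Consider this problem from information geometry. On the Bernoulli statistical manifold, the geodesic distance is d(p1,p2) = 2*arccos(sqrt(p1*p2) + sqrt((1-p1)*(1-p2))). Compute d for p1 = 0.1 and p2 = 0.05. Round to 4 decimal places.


Geodesic distance on Bernoulli manifold:
d(p1,p2) = 2*arccos(sqrt(p1*p2) + sqrt((1-p1)*(1-p2))).
sqrt(p1*p2) = sqrt(0.1*0.05) = 0.070711.
sqrt((1-p1)*(1-p2)) = sqrt(0.9*0.95) = 0.924662.
arg = 0.070711 + 0.924662 = 0.995373.
d = 2*arccos(0.995373) = 0.1925

0.1925


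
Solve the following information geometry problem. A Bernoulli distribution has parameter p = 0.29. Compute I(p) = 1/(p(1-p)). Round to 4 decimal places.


For Bernoulli(p), Fisher information is I(p) = 1/(p*(1-p)).
p = 0.29, 1-p = 0.71.
p*(1-p) = 0.2059.
I(p) = 1/0.2059 = 4.8567

4.8567


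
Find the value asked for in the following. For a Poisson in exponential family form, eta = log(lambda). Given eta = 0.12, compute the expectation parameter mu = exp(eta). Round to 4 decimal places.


Expectation parameter for Poisson exponential family:
mu = exp(eta).
eta = 0.12.
mu = exp(0.12) = 1.1275

1.1275


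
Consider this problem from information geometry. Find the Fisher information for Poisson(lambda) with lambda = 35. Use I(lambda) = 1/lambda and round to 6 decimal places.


Fisher information for Poisson: I(lambda) = 1/lambda.
lambda = 35.
I(lambda) = 1/35 = 0.028571

0.028571


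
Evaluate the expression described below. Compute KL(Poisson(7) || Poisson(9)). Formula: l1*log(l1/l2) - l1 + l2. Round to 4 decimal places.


KL divergence for Poisson:
KL = l1*log(l1/l2) - l1 + l2.
l1 = 7, l2 = 9.
log(7/9) = -0.251314.
l1*log(l1/l2) = 7 * -0.251314 = -1.759201.
KL = -1.759201 - 7 + 9 = 0.2408

0.2408


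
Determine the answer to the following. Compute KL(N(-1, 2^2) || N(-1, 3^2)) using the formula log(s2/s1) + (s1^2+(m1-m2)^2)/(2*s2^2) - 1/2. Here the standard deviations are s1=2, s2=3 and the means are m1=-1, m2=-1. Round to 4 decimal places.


KL divergence between normal distributions:
KL = log(s2/s1) + (s1^2 + (m1-m2)^2)/(2*s2^2) - 1/2.
log(3/2) = 0.405465.
(2^2 + (-1--1)^2)/(2*3^2) = (4 + 0)/18 = 0.222222.
KL = 0.405465 + 0.222222 - 0.5 = 0.1277

0.1277


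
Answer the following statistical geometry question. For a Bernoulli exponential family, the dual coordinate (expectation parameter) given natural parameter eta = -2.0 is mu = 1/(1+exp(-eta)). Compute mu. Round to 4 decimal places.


Dual coordinate (expectation parameter) for Bernoulli:
mu = 1/(1+exp(-eta)).
eta = -2.0.
exp(-eta) = exp(2.0) = 7.389056.
mu = 1/(1+7.389056) = 0.1192

0.1192


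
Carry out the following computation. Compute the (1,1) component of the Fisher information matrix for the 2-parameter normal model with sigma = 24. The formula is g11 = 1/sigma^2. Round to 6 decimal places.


For the 2-parameter normal family, the Fisher metric has:
  g11 = 1/sigma^2, g22 = 2/sigma^2.
sigma = 24, sigma^2 = 576.
g11 = 0.001736

0.001736


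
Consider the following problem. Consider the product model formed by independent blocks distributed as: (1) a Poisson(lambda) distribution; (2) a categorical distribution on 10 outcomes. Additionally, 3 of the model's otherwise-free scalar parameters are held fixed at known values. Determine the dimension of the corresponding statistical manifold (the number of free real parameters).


The dimension of a statistical manifold equals the number of free
(independent) real parameters of the model. For a product of independent
blocks the parameter counts add.
- Poisson (lambda): 1.
- categorical on 10 outcomes (probabilities sum to 1): 10-1 = 9.
Total = 1 + 9 = 10.
3 parameter(s) fixed at known values: 10 - 3 = 7.
Dimension = 7

7


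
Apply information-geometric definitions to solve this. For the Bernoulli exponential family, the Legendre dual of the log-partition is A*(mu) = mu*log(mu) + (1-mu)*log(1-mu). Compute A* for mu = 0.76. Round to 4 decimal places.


Legendre transform for Bernoulli:
A*(mu) = mu*log(mu) + (1-mu)*log(1-mu).
mu = 0.76, 1-mu = 0.24.
mu*log(mu) = 0.76*log(0.76) = -0.208572.
(1-mu)*log(1-mu) = 0.24*log(0.24) = -0.342508.
A* = -0.208572 + -0.342508 = -0.5511

-0.5511


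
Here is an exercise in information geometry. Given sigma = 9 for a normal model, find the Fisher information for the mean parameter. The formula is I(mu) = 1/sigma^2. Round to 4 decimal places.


The Fisher information for the mean of a normal distribution is I(mu) = 1/sigma^2.
sigma = 9, so sigma^2 = 81.
I(mu) = 1/81 = 0.0123

0.0123


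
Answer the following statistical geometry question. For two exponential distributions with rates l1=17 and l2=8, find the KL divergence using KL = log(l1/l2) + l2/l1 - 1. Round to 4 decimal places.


KL divergence for exponential family:
KL = log(l1/l2) + l2/l1 - 1.
log(17/8) = 0.753772.
8/17 = 0.470588.
KL = 0.753772 + 0.470588 - 1 = 0.2244

0.2244


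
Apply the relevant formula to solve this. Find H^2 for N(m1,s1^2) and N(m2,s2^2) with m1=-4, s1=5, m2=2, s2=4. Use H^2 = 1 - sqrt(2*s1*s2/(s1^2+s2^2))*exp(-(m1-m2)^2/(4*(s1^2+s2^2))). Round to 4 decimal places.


Squared Hellinger distance for Gaussians:
H^2 = 1 - sqrt(2*s1*s2/(s1^2+s2^2)) * exp(-(m1-m2)^2/(4*(s1^2+s2^2))).
s1^2 = 25, s2^2 = 16, s1^2+s2^2 = 41.
sqrt(2*5*4/(41)) = 0.98773.
(m1-m2)^2 = (-6)^2 = 36.
exp(-36/(4*41)) = exp(-0.219512) = 0.80291.
H^2 = 1 - 0.98773*0.80291 = 0.2069

0.2069


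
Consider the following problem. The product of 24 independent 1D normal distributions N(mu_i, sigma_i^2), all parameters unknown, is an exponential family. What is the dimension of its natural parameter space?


Exponential family dimension calculation:
Each univariate normal has two natural parameters (mu/sigma^2 and -1/(2 sigma^2)).
With 24 independent components, dim = 2 * 24 = 48.

48


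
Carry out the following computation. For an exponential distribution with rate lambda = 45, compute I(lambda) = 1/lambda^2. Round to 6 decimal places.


Fisher information for exponential: I(lambda) = 1/lambda^2.
lambda = 45, lambda^2 = 2025.
I = 1/2025 = 0.000494

0.000494


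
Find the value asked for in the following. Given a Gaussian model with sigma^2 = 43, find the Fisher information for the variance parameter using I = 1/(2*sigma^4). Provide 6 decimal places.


Fisher information for variance: I(sigma^2) = 1/(2*sigma^4).
sigma^2 = 43, so sigma^4 = 1849.
I = 1/(2*1849) = 1/3698 = 0.000270

0.000270


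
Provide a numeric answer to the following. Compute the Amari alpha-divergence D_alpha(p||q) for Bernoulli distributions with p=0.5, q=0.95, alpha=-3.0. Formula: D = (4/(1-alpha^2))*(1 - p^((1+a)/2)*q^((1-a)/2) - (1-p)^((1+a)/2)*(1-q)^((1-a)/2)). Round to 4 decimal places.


Amari alpha-divergence:
D = (4/(1-alpha^2))*(1 - p^((1+a)/2)*q^((1-a)/2) - (1-p)^((1+a)/2)*(1-q)^((1-a)/2)).
alpha = -3.0, p = 0.5, q = 0.95.
e1 = (1+alpha)/2 = -1.0, e2 = (1-alpha)/2 = 2.0.
t1 = p^e1 * q^e2 = 0.5^-1.0 * 0.95^2.0 = 1.805.
t2 = (1-p)^e1 * (1-q)^e2 = 0.5^-1.0 * 0.05^2.0 = 0.005.
4/(1-alpha^2) = -0.5.
D = -0.5*(1 - 1.805 - 0.005) = 0.4050

0.4050


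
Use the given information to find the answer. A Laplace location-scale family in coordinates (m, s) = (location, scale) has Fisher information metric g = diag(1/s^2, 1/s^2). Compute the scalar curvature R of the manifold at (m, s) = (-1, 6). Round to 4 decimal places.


The metric has the form g = (A dm^2 + B ds^2)/s^2 with A = 1, B = 1.
Substitute u = sqrt(A/B)*m: g = B*(du^2 + ds^2)/s^2, i.e. B times the
Poincare upper half-plane metric, which has constant Gaussian curvature -1.
Scaling a 2D metric by a constant c divides the Gaussian curvature by c,
so K = -1/B = -1/(1) = -1.0000 everywhere (the point (m, s) = (-1, 6) is irrelevant:
the curvature is constant).
Scalar curvature in dimension 2: R = 2K = -2/(1) = -2.0000.

-2.0000


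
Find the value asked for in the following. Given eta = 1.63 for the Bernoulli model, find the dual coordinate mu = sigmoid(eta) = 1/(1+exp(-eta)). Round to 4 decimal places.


Dual coordinate (expectation parameter) for Bernoulli:
mu = 1/(1+exp(-eta)).
eta = 1.63.
exp(-eta) = exp(-1.63) = 0.19593.
mu = 1/(1+0.19593) = 0.8362

0.8362


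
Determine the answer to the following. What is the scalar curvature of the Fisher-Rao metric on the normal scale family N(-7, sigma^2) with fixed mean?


This family has a single free parameter, so its statistical manifold
is 1-dimensional. The Riemann curvature tensor of any 1-dimensional
Riemannian manifold vanishes identically, so R = 0.

0


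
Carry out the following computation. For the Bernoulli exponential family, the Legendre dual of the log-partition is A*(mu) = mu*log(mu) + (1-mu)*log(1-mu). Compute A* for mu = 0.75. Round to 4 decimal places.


Legendre transform for Bernoulli:
A*(mu) = mu*log(mu) + (1-mu)*log(1-mu).
mu = 0.75, 1-mu = 0.25.
mu*log(mu) = 0.75*log(0.75) = -0.215762.
(1-mu)*log(1-mu) = 0.25*log(0.25) = -0.346574.
A* = -0.215762 + -0.346574 = -0.5623

-0.5623


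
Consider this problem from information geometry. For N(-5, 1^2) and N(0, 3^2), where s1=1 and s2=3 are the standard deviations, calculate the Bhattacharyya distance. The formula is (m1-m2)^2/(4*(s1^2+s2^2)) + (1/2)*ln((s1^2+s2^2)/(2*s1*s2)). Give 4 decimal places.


Bhattacharyya distance between two Gaussians:
DB = (m1-m2)^2/(4*(s1^2+s2^2)) + (1/2)*ln((s1^2+s2^2)/(2*s1*s2)).
(m1-m2)^2 = (-5)^2 = 25.
s1^2+s2^2 = 1 + 9 = 10.
term1 = 25/40 = 0.625.
term2 = 0.5*ln(10/6.0) = 0.255413.
DB = 0.625 + 0.255413 = 0.8804

0.8804


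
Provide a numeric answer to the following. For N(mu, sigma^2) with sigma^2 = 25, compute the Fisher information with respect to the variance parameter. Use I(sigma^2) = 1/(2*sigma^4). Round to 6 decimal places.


Fisher information for variance: I(sigma^2) = 1/(2*sigma^4).
sigma^2 = 25, so sigma^4 = 625.
I = 1/(2*625) = 1/1250 = 0.000800

0.000800


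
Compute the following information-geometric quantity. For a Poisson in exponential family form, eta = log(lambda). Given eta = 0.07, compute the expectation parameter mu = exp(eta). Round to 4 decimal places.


Expectation parameter for Poisson exponential family:
mu = exp(eta).
eta = 0.07.
mu = exp(0.07) = 1.0725

1.0725


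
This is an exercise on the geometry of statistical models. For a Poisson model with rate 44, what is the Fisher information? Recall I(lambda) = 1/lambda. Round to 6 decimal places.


Fisher information for Poisson: I(lambda) = 1/lambda.
lambda = 44.
I(lambda) = 1/44 = 0.022727

0.022727


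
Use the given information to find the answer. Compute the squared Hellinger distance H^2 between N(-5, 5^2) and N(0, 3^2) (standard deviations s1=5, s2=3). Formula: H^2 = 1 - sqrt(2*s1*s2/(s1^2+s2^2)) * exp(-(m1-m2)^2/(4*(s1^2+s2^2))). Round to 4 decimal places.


Squared Hellinger distance for Gaussians:
H^2 = 1 - sqrt(2*s1*s2/(s1^2+s2^2)) * exp(-(m1-m2)^2/(4*(s1^2+s2^2))).
s1^2 = 25, s2^2 = 9, s1^2+s2^2 = 34.
sqrt(2*5*3/(34)) = 0.939336.
(m1-m2)^2 = (-5)^2 = 25.
exp(-25/(4*34)) = exp(-0.183824) = 0.832083.
H^2 = 1 - 0.939336*0.832083 = 0.2184

0.2184


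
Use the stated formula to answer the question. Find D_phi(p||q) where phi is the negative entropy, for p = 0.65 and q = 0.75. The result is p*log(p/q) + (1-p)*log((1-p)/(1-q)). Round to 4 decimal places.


Bregman divergence with negative entropy generator:
D = p*log(p/q) + (1-p)*log((1-p)/(1-q)).
p = 0.65, q = 0.75.
p*log(p/q) = 0.65*log(0.65/0.75) = -0.093016.
(1-p)*log((1-p)/(1-q)) = 0.35*log(0.35/0.25) = 0.117765.
D = -0.093016 + 0.117765 = 0.0247

0.0247


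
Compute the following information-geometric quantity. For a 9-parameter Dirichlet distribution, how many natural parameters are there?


Exponential family dimension calculation:
Dirichlet with 9 components has 9 natural parameters.

9


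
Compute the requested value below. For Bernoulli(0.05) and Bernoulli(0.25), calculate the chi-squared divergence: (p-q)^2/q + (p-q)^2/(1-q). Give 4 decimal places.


Chi-squared divergence between Bernoulli distributions:
chi^2 = (p-q)^2/q + (p-q)^2/(1-q).
p = 0.05, q = 0.25, p-q = -0.2.
(p-q)^2 = 0.04.
term1 = 0.04/0.25 = 0.16.
term2 = 0.04/0.75 = 0.053333.
chi^2 = 0.16 + 0.053333 = 0.2133

0.2133


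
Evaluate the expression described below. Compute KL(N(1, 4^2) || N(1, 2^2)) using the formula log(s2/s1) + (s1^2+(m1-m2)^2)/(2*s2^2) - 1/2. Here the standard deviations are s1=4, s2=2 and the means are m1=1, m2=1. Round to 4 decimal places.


KL divergence between normal distributions:
KL = log(s2/s1) + (s1^2 + (m1-m2)^2)/(2*s2^2) - 1/2.
log(2/4) = -0.693147.
(4^2 + (1-1)^2)/(2*2^2) = (16 + 0)/8 = 2.0.
KL = -0.693147 + 2.0 - 0.5 = 0.8069

0.8069


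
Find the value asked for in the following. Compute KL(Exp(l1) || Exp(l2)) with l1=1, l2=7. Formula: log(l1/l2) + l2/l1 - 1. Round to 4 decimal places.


KL divergence for exponential family:
KL = log(l1/l2) + l2/l1 - 1.
log(1/7) = -1.94591.
7/1 = 7.0.
KL = -1.94591 + 7.0 - 1 = 4.0541

4.0541


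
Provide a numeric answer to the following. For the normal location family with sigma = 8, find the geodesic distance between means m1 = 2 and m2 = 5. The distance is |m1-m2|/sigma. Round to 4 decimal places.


On the fixed-variance normal subfamily, geodesic distance = |m1-m2|/sigma.
|2 - 5| = 3.
sigma = 8.
d = 3/8 = 0.3750

0.3750


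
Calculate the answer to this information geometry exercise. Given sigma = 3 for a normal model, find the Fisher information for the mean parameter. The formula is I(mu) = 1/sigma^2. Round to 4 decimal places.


The Fisher information for the mean of a normal distribution is I(mu) = 1/sigma^2.
sigma = 3, so sigma^2 = 9.
I(mu) = 1/9 = 0.1111

0.1111


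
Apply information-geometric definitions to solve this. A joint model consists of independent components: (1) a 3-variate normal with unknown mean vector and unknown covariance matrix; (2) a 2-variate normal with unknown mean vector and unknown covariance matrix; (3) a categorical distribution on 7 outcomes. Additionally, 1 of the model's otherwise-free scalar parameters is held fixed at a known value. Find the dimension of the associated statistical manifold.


The dimension of a statistical manifold equals the number of free
(independent) real parameters of the model. For a product of independent
blocks the parameter counts add.
- 3-variate normal: 3 (mean) + 3*4/2 = 6 (symmetric covariance) = 9.
- 2-variate normal: 2 (mean) + 2*3/2 = 3 (symmetric covariance) = 5.
- categorical on 7 outcomes (probabilities sum to 1): 7-1 = 6.
Total = 9 + 5 + 6 = 20.
1 parameter(s) fixed at known values: 20 - 1 = 19.
Dimension = 19

19


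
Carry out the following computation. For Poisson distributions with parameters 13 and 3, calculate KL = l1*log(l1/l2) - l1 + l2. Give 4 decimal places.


KL divergence for Poisson:
KL = l1*log(l1/l2) - l1 + l2.
l1 = 13, l2 = 3.
log(13/3) = 1.466337.
l1*log(l1/l2) = 13 * 1.466337 = 19.062382.
KL = 19.062382 - 13 + 3 = 9.0624

9.0624
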